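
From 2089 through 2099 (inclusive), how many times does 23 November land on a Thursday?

Day of week of November 23 in each year:
2089: Wed, 2090: Thu ✓, 2091: Fri, 2092: Sun, 2093: Mon, 2094: Tue, 2095: Wed, 2096: Fri, 2097: Sat, 2098: Sun, 2099: Mon
Thursdays: 2090.

1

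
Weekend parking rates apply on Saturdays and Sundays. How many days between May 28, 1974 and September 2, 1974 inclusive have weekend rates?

28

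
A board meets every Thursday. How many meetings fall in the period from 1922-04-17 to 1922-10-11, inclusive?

25 Thursdays

1922-04-17 is a Monday.
From 1922-04-17 to 1922-10-11 is 178 days inclusive.
178 = 7 × 25 + 3, so there are 25 full weeks plus 3 extra days.
Each full week contributes one Thursday: 25 so far.
The 3 extra days are Mon, Tue, Wed — none qualify.
Total: 25 + 0 = 25.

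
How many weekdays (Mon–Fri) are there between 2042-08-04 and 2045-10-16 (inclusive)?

836 weekdays

2042-08-04 is a Monday.
From 2042-08-04 to 2045-10-16 is 1170 days inclusive.
1170 = 7 × 167 + 1, so there are 167 full weeks plus 1 extra day.
Each full week contributes 5 weekdays (Mon–Fri): 167 × 5 = 835.
The 1 extra day is Monday — 1 of them qualifies.
Total: 835 + 1 = 836.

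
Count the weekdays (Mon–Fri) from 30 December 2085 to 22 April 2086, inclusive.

30 December 2085 is a Sunday.
From 30 December 2085 to 22 April 2086 is 114 days inclusive.
114 = 7 × 16 + 2, so there are 16 full weeks plus 2 extra days.
Each full week contributes 5 weekdays (Mon–Fri): 16 × 5 = 80.
The 2 extra days are Sunday, Monday — 1 of them qualifies.
Total: 80 + 1 = 81.

81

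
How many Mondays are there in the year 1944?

1 January 1944 is a Saturday.
That's 366 days from start to end, counting both.
366 = 7 × 52 + 2, so there are 52 full weeks plus 2 extra days.
Each full week contributes one Monday: 52 so far.
The 2 extra days are Saturday, Sunday — none qualify.
Total: 52 + 0 = 52.

52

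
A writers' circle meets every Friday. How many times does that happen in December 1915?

1915-12-01 is a Wednesday.
The range spans 31 days (inclusive of both endpoints).
31 = 7 × 4 + 3, so there are 4 full weeks plus 3 extra days.
Each full week contributes one Friday: 4 so far.
The 3 extra days are Wed, Thu, Fri — 1 of them qualifies.
Total: 4 + 1 = 5.

5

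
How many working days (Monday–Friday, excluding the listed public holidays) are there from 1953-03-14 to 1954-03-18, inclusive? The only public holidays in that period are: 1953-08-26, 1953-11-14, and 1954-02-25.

1953-03-14 is a Saturday.
That's 370 days from start to end, counting both.
370 = 7 × 52 + 6, so there are 52 full weeks plus 6 extra days.
Each full week contributes 5 weekdays (Mon–Fri): 52 × 5 = 260.
The 6 extra days are Sat, Sun, Mon, Tue, Wed, Thu — 4 of them qualify.
Total: 260 + 4 = 264.
Holidays: 1953-08-26 (Wed); 1953-11-14 (Sat); 1954-02-25 (Thu).
2 of the 3 holidays fall on weekdays; the rest are weekends and were already excluded.
Business days: 264 − 2 = 262.

262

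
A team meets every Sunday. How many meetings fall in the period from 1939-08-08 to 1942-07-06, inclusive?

1939-08-08 is a Tuesday.
From 1939-08-08 to 1942-07-06 is 1064 days inclusive.
1064 = 7 × 152, so the span is exactly 152 full weeks.
Each full week contributes one Sunday: 152 so far.
Total: 152.

152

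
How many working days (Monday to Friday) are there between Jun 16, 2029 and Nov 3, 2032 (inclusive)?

Jun 16, 2029 is a Saturday.
From Jun 16, 2029 to Nov 3, 2032 is 1237 days inclusive.
1237 = 7 × 176 + 5, so there are 176 full weeks plus 5 extra days.
Each full week contributes 5 weekdays (Mon–Fri): 176 × 5 = 880.
The 5 extra days are Sat, Sun, Mon, Tue, Wed — 3 of them qualify.
Total: 880 + 3 = 883.

883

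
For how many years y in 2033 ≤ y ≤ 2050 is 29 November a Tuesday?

Day of week of November 29 in each year:
2033: Tue ✓, 2034: Wed, 2035: Thu, 2036: Sat, 2037: Sun, 2038: Mon, 2039: Tue ✓, 2040: Thu, 2041: Fri, 2042: Sat, 2043: Sun, 2044: Tue ✓, 2045: Wed, 2046: Thu, 2047: Fri, 2048: Sun, 2049: Mon, 2050: Tue ✓
Tuesdays: 2033, 2039, 2044, 2050.

4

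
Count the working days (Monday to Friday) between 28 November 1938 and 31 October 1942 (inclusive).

1025 weekdays

28 November 1938 is a Monday.
The range spans 1434 days (inclusive of both endpoints).
1434 = 7 × 204 + 6, so there are 204 full weeks plus 6 extra days.
Each full week contributes 5 weekdays (Mon–Fri): 204 × 5 = 1020.
The 6 extra days are Mon, Tue, Wed, Thu, Fri, Sat — 5 of them qualify.
Total: 1020 + 5 = 1025.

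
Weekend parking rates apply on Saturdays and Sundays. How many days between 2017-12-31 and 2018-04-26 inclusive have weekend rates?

33

2017-12-31 is a Sunday.
That's 117 days from start to end, counting both.
117 = 7 × 16 + 5, so there are 16 full weeks plus 5 extra days.
Each full week contributes 2 weekend days (Sat, Sun): 16 × 2 = 32.
The 5 extra days are Sunday, Monday, Tuesday, Wednesday, Thursday — 1 of them qualifies.
Total: 32 + 1 = 33.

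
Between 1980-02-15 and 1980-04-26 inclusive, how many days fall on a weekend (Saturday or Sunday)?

1980-02-15 is a Friday.
That's 72 days from start to end, counting both.
72 = 7 × 10 + 2, so there are 10 full weeks plus 2 extra days.
Each full week contributes 2 weekend days (Sat, Sun): 10 × 2 = 20.
The 2 extra days are Friday, Saturday — 1 of them qualifies.
Total: 20 + 1 = 21.

21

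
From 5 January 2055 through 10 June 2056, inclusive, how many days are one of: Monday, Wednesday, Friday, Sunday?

298

5 January 2055 is a Tuesday.
From 5 January 2055 to 10 June 2056 is 523 days inclusive.
523 = 7 × 74 + 5, so there are 74 full weeks plus 5 extra days.
Each full week contributes 4 days from the set (Mon, Wed, Fri, Sun): 74 × 4 = 296.
The 5 extra days are Tue, Wed, Thu, Fri, Sat — 2 of them qualify.
Total: 296 + 2 = 298.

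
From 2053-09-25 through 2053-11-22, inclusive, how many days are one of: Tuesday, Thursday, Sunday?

25

2053-09-25 is a Thursday.
That's 59 days from start to end, counting both.
59 = 7 × 8 + 3, so there are 8 full weeks plus 3 extra days.
Each full week contributes 3 days from the set (Tue, Thu, Sun): 8 × 3 = 24.
The 3 extra days are Thursday, Friday, Saturday — 1 of them qualifies.
Total: 24 + 1 = 25.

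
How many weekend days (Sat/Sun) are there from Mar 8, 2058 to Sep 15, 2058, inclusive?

Mar 8, 2058 is a Friday.
The range spans 192 days (inclusive of both endpoints).
192 = 7 × 27 + 3, so there are 27 full weeks plus 3 extra days.
Each full week contributes 2 weekend days (Sat, Sun): 27 × 2 = 54.
The 3 extra days are Fri, Sat, Sun — 2 of them qualify.
Total: 54 + 2 = 56.

56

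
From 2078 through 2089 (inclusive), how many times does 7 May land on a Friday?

Day of week of May 7 in each year:
2078: Sat, 2079: Sun, 2080: Tue, 2081: Wed, 2082: Thu, 2083: Fri ✓, 2084: Sun, 2085: Mon, 2086: Tue, 2087: Wed, 2088: Fri ✓, 2089: Sat
Fridays: 2083, 2088.

2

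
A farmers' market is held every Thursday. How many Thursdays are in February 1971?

1 February 1971 is a Monday.
That's 28 days from start to end, counting both.
28 = 7 × 4, so the span is exactly 4 full weeks.
Each full week contributes one Thursday: 4 so far.

4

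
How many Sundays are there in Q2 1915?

April 1, 1915 is a Thursday.
That's 91 days from start to end, counting both.
91 = 7 × 13, so the span is exactly 13 full weeks.
Each full week contributes one Sunday: 13 so far.

13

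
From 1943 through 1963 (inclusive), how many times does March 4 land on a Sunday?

4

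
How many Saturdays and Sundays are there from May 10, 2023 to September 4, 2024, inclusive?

138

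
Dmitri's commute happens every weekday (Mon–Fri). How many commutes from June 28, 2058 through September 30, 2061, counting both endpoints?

June 28, 2058 is a Friday.
That's 1191 days from start to end, counting both.
1191 = 7 × 170 + 1, so there are 170 full weeks plus 1 extra day.
Each full week contributes 5 weekdays (Mon–Fri): 170 × 5 = 850.
The 1 extra day is Fri — 1 of them qualifies.
Total: 850 + 1 = 851.

851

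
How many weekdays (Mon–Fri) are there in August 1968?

22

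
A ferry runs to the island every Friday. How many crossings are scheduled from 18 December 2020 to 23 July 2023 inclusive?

18 December 2020 is a Friday.
From 18 December 2020 to 23 July 2023 is 948 days inclusive.
948 = 7 × 135 + 3, so there are 135 full weeks plus 3 extra days.
Each full week contributes one Friday: 135 so far.
The 3 extra days are Friday, Saturday, Sunday — 1 of them qualifies.
Total: 135 + 1 = 136.

136 Fridays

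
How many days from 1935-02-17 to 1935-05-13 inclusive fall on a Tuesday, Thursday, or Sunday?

1935-02-17 is a Sunday.
That's 86 days from start to end, counting both.
86 = 7 × 12 + 2, so there are 12 full weeks plus 2 extra days.
Each full week contributes 3 days from the set (Tue, Thu, Sun): 12 × 3 = 36.
The 2 extra days are Sun, Mon — 1 of them qualifies.
Total: 36 + 1 = 37.

37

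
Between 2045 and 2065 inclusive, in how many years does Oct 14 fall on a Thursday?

Day of week of October 14 in each year:
2045: Sat, 2046: Sun, 2047: Mon, 2048: Wed, 2049: Thu ✓, 2050: Fri, 2051: Sat, 2052: Mon, 2053: Tue, 2054: Wed, 2055: Thu ✓, 2056: Sat, 2057: Sun, 2058: Mon, 2059: Tue, 2060: Thu ✓, 2061: Fri, 2062: Sat, 2063: Sun, 2064: Tue, 2065: Wed
Thursdays: 2049, 2055, 2060.

3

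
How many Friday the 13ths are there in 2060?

2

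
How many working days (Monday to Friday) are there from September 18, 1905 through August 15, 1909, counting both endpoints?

1020 weekdays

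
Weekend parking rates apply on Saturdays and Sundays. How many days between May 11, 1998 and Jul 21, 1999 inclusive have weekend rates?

May 11, 1998 is a Monday.
That's 437 days from start to end, counting both.
437 = 7 × 62 + 3, so there are 62 full weeks plus 3 extra days.
Each full week contributes 2 weekend days (Sat, Sun): 62 × 2 = 124.
The 3 extra days are Mon, Tue, Wed — none qualify.
Total: 124 + 0 = 124.

124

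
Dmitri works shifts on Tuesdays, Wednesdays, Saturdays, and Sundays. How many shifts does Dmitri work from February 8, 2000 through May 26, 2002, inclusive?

480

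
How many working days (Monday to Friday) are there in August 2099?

2099-08-01 is a Saturday.
The range spans 31 days (inclusive of both endpoints).
31 = 7 × 4 + 3, so there are 4 full weeks plus 3 extra days.
Each full week contributes 5 weekdays (Mon–Fri): 4 × 5 = 20.
The 3 extra days are Saturday, Sunday, Monday — 1 of them qualifies.
Total: 20 + 1 = 21.

21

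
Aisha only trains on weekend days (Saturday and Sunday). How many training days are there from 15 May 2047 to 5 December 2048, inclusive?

15 May 2047 is a Wednesday.
From 15 May 2047 to 5 December 2048 is 571 days inclusive.
571 = 7 × 81 + 4, so there are 81 full weeks plus 4 extra days.
Each full week contributes 2 weekend days (Sat, Sun): 81 × 2 = 162.
The 4 extra days are Wednesday, Thursday, Friday, Saturday — 1 of them qualifies.
Total: 162 + 1 = 163.

163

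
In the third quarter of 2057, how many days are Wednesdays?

2057-07-01 is a Sunday.
That's 92 days from start to end, counting both.
92 = 7 × 13 + 1, so there are 13 full weeks plus 1 extra day.
Each full week contributes one Wednesday: 13 so far.
The 1 extra day is Sunday — none qualify.
Total: 13 + 0 = 13.

13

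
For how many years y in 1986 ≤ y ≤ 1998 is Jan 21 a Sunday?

2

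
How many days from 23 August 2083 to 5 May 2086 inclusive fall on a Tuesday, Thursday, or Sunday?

423

23 August 2083 is a Monday.
From 23 August 2083 to 5 May 2086 is 987 days inclusive.
987 = 7 × 141, so the span is exactly 141 full weeks.
Each full week contributes 3 days from the set (Tue, Thu, Sun): 141 × 3 = 423.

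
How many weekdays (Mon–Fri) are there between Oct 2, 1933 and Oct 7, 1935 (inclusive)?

Oct 2, 1933 is a Monday.
From Oct 2, 1933 to Oct 7, 1935 is 736 days inclusive.
736 = 7 × 105 + 1, so there are 105 full weeks plus 1 extra day.
Each full week contributes 5 weekdays (Mon–Fri): 105 × 5 = 525.
The 1 extra day is Mon — 1 of them qualifies.
Total: 525 + 1 = 526.

526 weekdays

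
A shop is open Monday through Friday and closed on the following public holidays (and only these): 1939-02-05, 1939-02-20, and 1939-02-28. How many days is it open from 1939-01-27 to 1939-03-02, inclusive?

23

1939-01-27 is a Friday.
The range spans 35 days (inclusive of both endpoints).
35 = 7 × 5, so the span is exactly 5 full weeks.
Each full week contributes 5 weekdays (Mon–Fri): 5 × 5 = 25.
Total: 25.
Holidays: 1939-02-05 (Sun); 1939-02-20 (Mon); 1939-02-28 (Tue).
2 of the 3 holidays fall on weekdays; the rest are weekends and were already excluded.
Business days: 25 − 2 = 23.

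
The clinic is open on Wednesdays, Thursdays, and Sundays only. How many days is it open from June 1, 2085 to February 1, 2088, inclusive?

418

June 1, 2085 is a Friday.
The range spans 976 days (inclusive of both endpoints).
976 = 7 × 139 + 3, so there are 139 full weeks plus 3 extra days.
Each full week contributes 3 days from the set (Wed, Thu, Sun): 139 × 3 = 417.
The 3 extra days are Friday, Saturday, Sunday — 1 of them qualifies.
Total: 417 + 1 = 418.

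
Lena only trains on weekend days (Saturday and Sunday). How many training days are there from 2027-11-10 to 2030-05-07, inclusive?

260

2027-11-10 is a Wednesday.
From 2027-11-10 to 2030-05-07 is 910 days inclusive.
910 = 7 × 130, so the span is exactly 130 full weeks.
Each full week contributes 2 weekend days (Sat, Sun): 130 × 2 = 260.
Total: 260.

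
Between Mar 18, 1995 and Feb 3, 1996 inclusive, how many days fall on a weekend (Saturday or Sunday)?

93

Mar 18, 1995 is a Saturday.
From Mar 18, 1995 to Feb 3, 1996 is 323 days inclusive.
323 = 7 × 46 + 1, so there are 46 full weeks plus 1 extra day.
Each full week contributes 2 weekend days (Sat, Sun): 46 × 2 = 92.
The 1 extra day is Saturday — 1 of them qualifies.
Total: 92 + 1 = 93.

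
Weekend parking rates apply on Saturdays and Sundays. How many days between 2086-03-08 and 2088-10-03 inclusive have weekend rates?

2086-03-08 is a Friday.
The range spans 941 days (inclusive of both endpoints).
941 = 7 × 134 + 3, so there are 134 full weeks plus 3 extra days.
Each full week contributes 2 weekend days (Sat, Sun): 134 × 2 = 268.
The 3 extra days are Friday, Saturday, Sunday — 2 of them qualify.
Total: 268 + 2 = 270.

270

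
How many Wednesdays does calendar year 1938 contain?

52

1 January 1938 is a Saturday.
From 1 January 1938 to 31 December 1938 is 365 days inclusive.
365 = 7 × 52 + 1, so there are 52 full weeks plus 1 extra day.
Each full week contributes one Wednesday: 52 so far.
The 1 extra day is Sat — none qualify.
Total: 52 + 0 = 52.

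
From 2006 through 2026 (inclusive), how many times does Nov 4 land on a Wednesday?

Day of week of November 4 in each year:
2006: Sat, 2007: Sun, 2008: Tue, 2009: Wed ✓, 2010: Thu, 2011: Fri, 2012: Sun, 2013: Mon, 2014: Tue, 2015: Wed ✓, 2016: Fri, 2017: Sat, 2018: Sun, 2019: Mon, 2020: Wed ✓, 2021: Thu, 2022: Fri, 2023: Sat, 2024: Mon, 2025: Tue, 2026: Wed ✓
Wednesdays: 2009, 2015, 2020, 2026.

4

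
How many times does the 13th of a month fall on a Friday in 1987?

3

The 13th falls on a Friday when the month's 13th has weekday Fri.
Jan 13 is Tue; Feb 13 is Fri ✓; Mar 13 is Fri ✓; Apr 13 is Mon; May 13 is Wed; Jun 13 is Sat; Jul 13 is Mon; Aug 13 is Thu; Sep 13 is Sun; Oct 13 is Tue; Nov 13 is Fri ✓; Dec 13 is Sun.
Friday the 13ths: Feb, Mar, Nov.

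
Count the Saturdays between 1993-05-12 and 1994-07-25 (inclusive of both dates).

63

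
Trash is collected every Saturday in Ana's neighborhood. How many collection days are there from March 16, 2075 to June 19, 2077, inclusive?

March 16, 2075 is a Saturday.
From March 16, 2075 to June 19, 2077 is 827 days inclusive.
827 = 7 × 118 + 1, so there are 118 full weeks plus 1 extra day.
Each full week contributes one Saturday: 118 so far.
The 1 extra day is Sat — 1 of them qualifies.
Total: 118 + 1 = 119.

119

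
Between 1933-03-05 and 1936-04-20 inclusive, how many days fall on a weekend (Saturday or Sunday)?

1933-03-05 is a Sunday.
The range spans 1143 days (inclusive of both endpoints).
1143 = 7 × 163 + 2, so there are 163 full weeks plus 2 extra days.
Each full week contributes 2 weekend days (Sat, Sun): 163 × 2 = 326.
The 2 extra days are Sun, Mon — 1 of them qualifies.
Total: 326 + 1 = 327.

327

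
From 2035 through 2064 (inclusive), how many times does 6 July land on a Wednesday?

Day of week of July 6 in each year:
2035: Fri, 2036: Sun, 2037: Mon, 2038: Tue, 2039: Wed ✓, 2040: Fri, 2041: Sat, 2042: Sun, 2043: Mon, 2044: Wed ✓, 2045: Thu, 2046: Fri, 2047: Sat, 2048: Mon, 2049: Tue, 2050: Wed ✓, 2051: Thu, 2052: Sat, 2053: Sun, 2054: Mon, 2055: Tue, 2056: Thu, 2057: Fri, 2058: Sat, 2059: Sun, 2060: Tue, 2061: Wed ✓, 2062: Thu, 2063: Fri, 2064: Sun
Wednesdays: 2039, 2044, 2050, 2061.

4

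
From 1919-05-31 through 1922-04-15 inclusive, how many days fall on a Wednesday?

1919-05-31 is a Saturday.
From 1919-05-31 to 1922-04-15 is 1051 days inclusive.
1051 = 7 × 150 + 1, so there are 150 full weeks plus 1 extra day.
Each full week contributes one Wednesday: 150 so far.
The 1 extra day is Saturday — none qualify.
Total: 150 + 0 = 150.

150 Wednesdays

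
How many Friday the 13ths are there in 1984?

3

The 13th falls on a Friday when the month's 13th has weekday Fri.
Jan 13 is Fri ✓; Feb 13 is Mon; Mar 13 is Tue; Apr 13 is Fri ✓; May 13 is Sun; Jun 13 is Wed; Jul 13 is Fri ✓; Aug 13 is Mon; Sep 13 is Thu; Oct 13 is Sat; Nov 13 is Tue; Dec 13 is Thu.
Friday the 13ths: Jan, Apr, Jul.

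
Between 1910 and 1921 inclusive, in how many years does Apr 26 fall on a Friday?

2

Day of week of April 26 in each year:
1910: Tue, 1911: Wed, 1912: Fri ✓, 1913: Sat, 1914: Sun, 1915: Mon, 1916: Wed, 1917: Thu, 1918: Fri ✓, 1919: Sat, 1920: Mon, 1921: Tue
Fridays: 1912, 1918.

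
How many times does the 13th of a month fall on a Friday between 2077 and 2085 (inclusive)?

14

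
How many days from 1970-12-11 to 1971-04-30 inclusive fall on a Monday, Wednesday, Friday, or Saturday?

1970-12-11 is a Friday.
That's 141 days from start to end, counting both.
141 = 7 × 20 + 1, so there are 20 full weeks plus 1 extra day.
Each full week contributes 4 days from the set (Mon, Wed, Fri, Sat): 20 × 4 = 80.
The 1 extra day is Fri — 1 of them qualifies.
Total: 80 + 1 = 81.

81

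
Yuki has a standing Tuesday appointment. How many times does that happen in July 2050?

July 1, 2050 is a Friday.
The range spans 31 days (inclusive of both endpoints).
31 = 7 × 4 + 3, so there are 4 full weeks plus 3 extra days.
Each full week contributes one Tuesday: 4 so far.
The 3 extra days are Fri, Sat, Sun — none qualify.
Total: 4 + 0 = 4.

4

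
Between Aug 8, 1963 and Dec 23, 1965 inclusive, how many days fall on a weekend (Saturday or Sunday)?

248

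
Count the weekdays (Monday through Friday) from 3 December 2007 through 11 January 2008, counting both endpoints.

3 December 2007 is a Monday.
From 3 December 2007 to 11 January 2008 is 40 days inclusive.
40 = 7 × 5 + 5, so there are 5 full weeks plus 5 extra days.
Each full week contributes 5 weekdays (Mon–Fri): 5 × 5 = 25.
The 5 extra days are Mon, Tue, Wed, Thu, Fri — 5 of them qualify.
Total: 25 + 5 = 30.

30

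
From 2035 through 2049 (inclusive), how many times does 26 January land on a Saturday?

Day of week of January 26 in each year:
2035: Fri, 2036: Sat ✓, 2037: Mon, 2038: Tue, 2039: Wed, 2040: Thu, 2041: Sat ✓, 2042: Sun, 2043: Mon, 2044: Tue, 2045: Thu, 2046: Fri, 2047: Sat ✓, 2048: Sun, 2049: Tue
Saturdays: 2036, 2041, 2047.

3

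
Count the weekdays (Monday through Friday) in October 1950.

1950-10-01 is a Sunday.
The range spans 31 days (inclusive of both endpoints).
31 = 7 × 4 + 3, so there are 4 full weeks plus 3 extra days.
Each full week contributes 5 weekdays (Mon–Fri): 4 × 5 = 20.
The 3 extra days are Sunday, Monday, Tuesday — 2 of them qualify.
Total: 20 + 2 = 22.

22 weekdays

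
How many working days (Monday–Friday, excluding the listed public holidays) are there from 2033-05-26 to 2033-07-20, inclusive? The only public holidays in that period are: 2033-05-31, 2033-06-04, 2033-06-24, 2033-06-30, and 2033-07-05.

36

2033-05-26 is a Thursday.
The range spans 56 days (inclusive of both endpoints).
56 = 7 × 8, so the span is exactly 8 full weeks.
Each full week contributes 5 weekdays (Mon–Fri): 8 × 5 = 40.
Total: 40.
Holidays: 2033-05-31 (Tue); 2033-06-04 (Sat); 2033-06-24 (Fri); 2033-06-30 (Thu); 2033-07-05 (Tue).
4 of the 5 holidays fall on weekdays; the rest are weekends and were already excluded.
Business days: 40 − 4 = 36.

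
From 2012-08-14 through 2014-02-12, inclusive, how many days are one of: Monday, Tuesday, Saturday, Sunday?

313

2012-08-14 is a Tuesday.
From 2012-08-14 to 2014-02-12 is 548 days inclusive.
548 = 7 × 78 + 2, so there are 78 full weeks plus 2 extra days.
Each full week contributes 4 days from the set (Mon, Tue, Sat, Sun): 78 × 4 = 312.
The 2 extra days are Tuesday, Wednesday — 1 of them qualifies.
Total: 312 + 1 = 313.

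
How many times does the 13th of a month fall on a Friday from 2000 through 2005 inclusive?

9

Friday-the-13ths by year:
2000: Oct
2001: Apr, Jul
2002: Sep, Dec
2003: Jun
2004: Feb, Aug
2005: May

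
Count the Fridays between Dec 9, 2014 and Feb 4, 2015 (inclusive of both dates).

8

Dec 9, 2014 is a Tuesday.
The range spans 58 days (inclusive of both endpoints).
58 = 7 × 8 + 2, so there are 8 full weeks plus 2 extra days.
Each full week contributes one Friday: 8 so far.
The 2 extra days are Tuesday, Wednesday — none qualify.
Total: 8 + 0 = 8.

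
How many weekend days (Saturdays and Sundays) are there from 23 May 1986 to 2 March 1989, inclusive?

290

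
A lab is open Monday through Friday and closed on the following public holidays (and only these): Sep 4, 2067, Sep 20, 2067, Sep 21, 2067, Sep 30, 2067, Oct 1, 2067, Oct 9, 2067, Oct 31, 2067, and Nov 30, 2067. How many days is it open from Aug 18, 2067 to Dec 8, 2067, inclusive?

76 working days

Aug 18, 2067 is a Thursday.
That's 113 days from start to end, counting both.
113 = 7 × 16 + 1, so there are 16 full weeks plus 1 extra day.
Each full week contributes 5 weekdays (Mon–Fri): 16 × 5 = 80.
The 1 extra day is Thursday — 1 of them qualifies.
Total: 80 + 1 = 81.
Holidays: Sep 4, 2067 (Sun); Sep 20, 2067 (Tue); Sep 21, 2067 (Wed); Sep 30, 2067 (Fri); Oct 1, 2067 (Sat); Oct 9, 2067 (Sun); Oct 31, 2067 (Mon); Nov 30, 2067 (Wed).
5 of the 8 holidays fall on weekdays; the rest are weekends and were already excluded.
Business days: 81 − 5 = 76.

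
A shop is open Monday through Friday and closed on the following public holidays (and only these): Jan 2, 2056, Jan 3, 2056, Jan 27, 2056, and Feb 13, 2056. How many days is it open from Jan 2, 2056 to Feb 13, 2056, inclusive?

28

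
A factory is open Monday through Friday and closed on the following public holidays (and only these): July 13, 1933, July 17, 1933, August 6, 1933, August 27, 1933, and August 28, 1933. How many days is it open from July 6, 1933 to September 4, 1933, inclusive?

July 6, 1933 is a Thursday.
From July 6, 1933 to September 4, 1933 is 61 days inclusive.
61 = 7 × 8 + 5, so there are 8 full weeks plus 5 extra days.
Each full week contributes 5 weekdays (Mon–Fri): 8 × 5 = 40.
The 5 extra days are Thursday, Friday, Saturday, Sunday, Monday — 3 of them qualify.
Total: 40 + 3 = 43.
Holidays: July 13, 1933 (Thu); July 17, 1933 (Mon); August 6, 1933 (Sun); August 27, 1933 (Sun); August 28, 1933 (Mon).
3 of the 5 holidays fall on weekdays; the rest are weekends and were already excluded.
Business days: 43 − 3 = 40.

40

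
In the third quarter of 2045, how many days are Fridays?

July 1, 2045 is a Saturday.
That's 92 days from start to end, counting both.
92 = 7 × 13 + 1, so there are 13 full weeks plus 1 extra day.
Each full week contributes one Friday: 13 so far.
The 1 extra day is Sat — none qualify.
Total: 13 + 0 = 13.

13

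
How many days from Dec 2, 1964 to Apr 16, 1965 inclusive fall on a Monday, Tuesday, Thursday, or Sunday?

Dec 2, 1964 is a Wednesday.
From Dec 2, 1964 to Apr 16, 1965 is 136 days inclusive.
136 = 7 × 19 + 3, so there are 19 full weeks plus 3 extra days.
Each full week contributes 4 days from the set (Mon, Tue, Thu, Sun): 19 × 4 = 76.
The 3 extra days are Wednesday, Thursday, Friday — 1 of them qualifies.
Total: 76 + 1 = 77.

77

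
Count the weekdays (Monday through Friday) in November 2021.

22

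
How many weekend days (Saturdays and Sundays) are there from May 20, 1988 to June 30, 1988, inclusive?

12

May 20, 1988 is a Friday.
The range spans 42 days (inclusive of both endpoints).
42 = 7 × 6, so the span is exactly 6 full weeks.
Each full week contributes 2 weekend days (Sat, Sun): 6 × 2 = 12.
Total: 12.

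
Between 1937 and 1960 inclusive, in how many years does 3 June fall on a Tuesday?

4

Day of week of June 3 in each year:
1937: Thu, 1938: Fri, 1939: Sat, 1940: Mon, 1941: Tue ✓, 1942: Wed, 1943: Thu, 1944: Sat, 1945: Sun, 1946: Mon, 1947: Tue ✓, 1948: Thu, 1949: Fri, 1950: Sat, 1951: Sun, 1952: Tue ✓, 1953: Wed, 1954: Thu, 1955: Fri, 1956: Sun, 1957: Mon, 1958: Tue ✓, 1959: Wed, 1960: Fri
Tuesdays: 1941, 1947, 1952, 1958.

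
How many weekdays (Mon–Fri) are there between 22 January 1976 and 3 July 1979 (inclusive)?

22 January 1976 is a Thursday.
That's 1259 days from start to end, counting both.
1259 = 7 × 179 + 6, so there are 179 full weeks plus 6 extra days.
Each full week contributes 5 weekdays (Mon–Fri): 179 × 5 = 895.
The 6 extra days are Thursday, Friday, Saturday, Sunday, Monday, Tuesday — 4 of them qualify.
Total: 895 + 4 = 899.

899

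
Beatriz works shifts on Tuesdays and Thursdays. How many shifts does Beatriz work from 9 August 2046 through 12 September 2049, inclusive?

323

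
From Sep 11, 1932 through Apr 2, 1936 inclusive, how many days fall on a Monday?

186 Mondays

Sep 11, 1932 is a Sunday.
From Sep 11, 1932 to Apr 2, 1936 is 1300 days inclusive.
1300 = 7 × 185 + 5, so there are 185 full weeks plus 5 extra days.
Each full week contributes one Monday: 185 so far.
The 5 extra days are Sun, Mon, Tue, Wed, Thu — 1 of them qualifies.
Total: 185 + 1 = 186.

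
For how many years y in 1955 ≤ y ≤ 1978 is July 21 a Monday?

Day of week of July 21 in each year:
1955: Thu, 1956: Sat, 1957: Sun, 1958: Mon ✓, 1959: Tue, 1960: Thu, 1961: Fri, 1962: Sat, 1963: Sun, 1964: Tue, 1965: Wed, 1966: Thu, 1967: Fri, 1968: Sun, 1969: Mon ✓, 1970: Tue, 1971: Wed, 1972: Fri, 1973: Sat, 1974: Sun, 1975: Mon ✓, 1976: Wed, 1977: Thu, 1978: Fri
Mondays: 1958, 1969, 1975.

3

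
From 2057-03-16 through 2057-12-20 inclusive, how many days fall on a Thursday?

40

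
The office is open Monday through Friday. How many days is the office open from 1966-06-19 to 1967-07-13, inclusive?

1966-06-19 is a Sunday.
That's 390 days from start to end, counting both.
390 = 7 × 55 + 5, so there are 55 full weeks plus 5 extra days.
Each full week contributes 5 weekdays (Mon–Fri): 55 × 5 = 275.
The 5 extra days are Sunday, Monday, Tuesday, Wednesday, Thursday — 4 of them qualify.
Total: 275 + 4 = 279.

279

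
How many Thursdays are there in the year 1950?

52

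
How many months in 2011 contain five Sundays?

4

A month has five Sundays exactly when Sunday falls within its first (length − 28) days.
Jan: 31 days, starts Sat → 5 of Sat, Sun, Mon ✓
Feb: 28 days, starts Tue → 5 of (none)
Mar: 31 days, starts Tue → 5 of Tue, Wed, Thu
Apr: 30 days, starts Fri → 5 of Fri, Sat
May: 31 days, starts Sun → 5 of Sun, Mon, Tue ✓
Jun: 30 days, starts Wed → 5 of Wed, Thu
Jul: 31 days, starts Fri → 5 of Fri, Sat, Sun ✓
Aug: 31 days, starts Mon → 5 of Mon, Tue, Wed
Sep: 30 days, starts Thu → 5 of Thu, Fri
Oct: 31 days, starts Sat → 5 of Sat, Sun, Mon ✓
Nov: 30 days, starts Tue → 5 of Tue, Wed
Dec: 31 days, starts Thu → 5 of Thu, Fri, Sat
Months with five Sundays: Jan, May, Jul, Oct.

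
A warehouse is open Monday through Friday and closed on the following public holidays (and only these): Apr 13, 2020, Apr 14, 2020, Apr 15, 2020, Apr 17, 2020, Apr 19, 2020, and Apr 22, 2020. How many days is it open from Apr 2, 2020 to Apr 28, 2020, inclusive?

Apr 2, 2020 is a Thursday.
That's 27 days from start to end, counting both.
27 = 7 × 3 + 6, so there are 3 full weeks plus 6 extra days.
Each full week contributes 5 weekdays (Mon–Fri): 3 × 5 = 15.
The 6 extra days are Thursday, Friday, Saturday, Sunday, Monday, Tuesday — 4 of them qualify.
Total: 15 + 4 = 19.
Holidays: Apr 13, 2020 (Mon); Apr 14, 2020 (Tue); Apr 15, 2020 (Wed); Apr 17, 2020 (Fri); Apr 19, 2020 (Sun); Apr 22, 2020 (Wed).
5 of the 6 holidays fall on weekdays; the rest are weekends and were already excluded.
Business days: 19 − 5 = 14.

14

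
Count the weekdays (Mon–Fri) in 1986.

261

January 1, 1986 is a Wednesday.
The range spans 365 days (inclusive of both endpoints).
365 = 7 × 52 + 1, so there are 52 full weeks plus 1 extra day.
Each full week contributes 5 weekdays (Mon–Fri): 52 × 5 = 260.
The 1 extra day is Wed — 1 of them qualifies.
Total: 260 + 1 = 261.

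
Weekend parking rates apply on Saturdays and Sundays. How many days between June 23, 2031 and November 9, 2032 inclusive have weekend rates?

144

June 23, 2031 is a Monday.
That's 506 days from start to end, counting both.
506 = 7 × 72 + 2, so there are 72 full weeks plus 2 extra days.
Each full week contributes 2 weekend days (Sat, Sun): 72 × 2 = 144.
The 2 extra days are Mon, Tue — none qualify.
Total: 144 + 0 = 144.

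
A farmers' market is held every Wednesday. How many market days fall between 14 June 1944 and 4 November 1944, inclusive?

21

14 June 1944 is a Wednesday.
From 14 June 1944 to 4 November 1944 is 144 days inclusive.
144 = 7 × 20 + 4, so there are 20 full weeks plus 4 extra days.
Each full week contributes one Wednesday: 20 so far.
The 4 extra days are Wed, Thu, Fri, Sat — 1 of them qualifies.
Total: 20 + 1 = 21.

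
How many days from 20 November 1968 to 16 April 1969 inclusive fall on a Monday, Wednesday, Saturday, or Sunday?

85

20 November 1968 is a Wednesday.
The range spans 148 days (inclusive of both endpoints).
148 = 7 × 21 + 1, so there are 21 full weeks plus 1 extra day.
Each full week contributes 4 days from the set (Mon, Wed, Sat, Sun): 21 × 4 = 84.
The 1 extra day is Wednesday — 1 of them qualifies.
Total: 84 + 1 = 85.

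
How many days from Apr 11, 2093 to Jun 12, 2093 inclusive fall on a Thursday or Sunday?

18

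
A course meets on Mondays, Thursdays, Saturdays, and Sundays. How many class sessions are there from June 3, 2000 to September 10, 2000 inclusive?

58

June 3, 2000 is a Saturday.
The range spans 100 days (inclusive of both endpoints).
100 = 7 × 14 + 2, so there are 14 full weeks plus 2 extra days.
Each full week contributes 4 days from the set (Mon, Thu, Sat, Sun): 14 × 4 = 56.
The 2 extra days are Sat, Sun — 2 of them qualify.
Total: 56 + 2 = 58.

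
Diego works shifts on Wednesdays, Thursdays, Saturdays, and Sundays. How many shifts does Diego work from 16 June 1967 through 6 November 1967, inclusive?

82

16 June 1967 is a Friday.
That's 144 days from start to end, counting both.
144 = 7 × 20 + 4, so there are 20 full weeks plus 4 extra days.
Each full week contributes 4 days from the set (Wed, Thu, Sat, Sun): 20 × 4 = 80.
The 4 extra days are Fri, Sat, Sun, Mon — 2 of them qualify.
Total: 80 + 2 = 82.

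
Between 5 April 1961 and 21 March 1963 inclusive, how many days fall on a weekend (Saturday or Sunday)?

204

5 April 1961 is a Wednesday.
From 5 April 1961 to 21 March 1963 is 716 days inclusive.
716 = 7 × 102 + 2, so there are 102 full weeks plus 2 extra days.
Each full week contributes 2 weekend days (Sat, Sun): 102 × 2 = 204.
The 2 extra days are Wed, Thu — none qualify.
Total: 204 + 0 = 204.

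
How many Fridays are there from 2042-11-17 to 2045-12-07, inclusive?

159 Fridays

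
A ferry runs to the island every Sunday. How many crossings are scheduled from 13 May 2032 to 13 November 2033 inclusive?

79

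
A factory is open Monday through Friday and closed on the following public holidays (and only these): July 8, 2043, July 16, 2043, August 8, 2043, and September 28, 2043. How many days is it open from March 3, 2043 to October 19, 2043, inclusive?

March 3, 2043 is a Tuesday.
From March 3, 2043 to October 19, 2043 is 231 days inclusive.
231 = 7 × 33, so the span is exactly 33 full weeks.
Each full week contributes 5 weekdays (Mon–Fri): 33 × 5 = 165.
Holidays: July 8, 2043 (Wed); July 16, 2043 (Thu); August 8, 2043 (Sat); September 28, 2043 (Mon).
3 of the 4 holidays fall on weekdays; the rest are weekends and were already excluded.
Business days: 165 − 3 = 162.

162 business days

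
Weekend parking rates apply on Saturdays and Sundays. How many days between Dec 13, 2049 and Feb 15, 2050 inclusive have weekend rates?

18

Dec 13, 2049 is a Monday.
That's 65 days from start to end, counting both.
65 = 7 × 9 + 2, so there are 9 full weeks plus 2 extra days.
Each full week contributes 2 weekend days (Sat, Sun): 9 × 2 = 18.
The 2 extra days are Mon, Tue — none qualify.
Total: 18 + 0 = 18.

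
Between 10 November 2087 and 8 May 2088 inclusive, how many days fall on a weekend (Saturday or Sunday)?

51

10 November 2087 is a Monday.
From 10 November 2087 to 8 May 2088 is 181 days inclusive.
181 = 7 × 25 + 6, so there are 25 full weeks plus 6 extra days.
Each full week contributes 2 weekend days (Sat, Sun): 25 × 2 = 50.
The 6 extra days are Mon, Tue, Wed, Thu, Fri, Sat — 1 of them qualifies.
Total: 50 + 1 = 51.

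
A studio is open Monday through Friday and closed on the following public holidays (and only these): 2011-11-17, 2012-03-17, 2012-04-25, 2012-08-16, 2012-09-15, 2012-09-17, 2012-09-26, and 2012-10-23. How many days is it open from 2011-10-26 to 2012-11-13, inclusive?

269

2011-10-26 is a Wednesday.
The range spans 385 days (inclusive of both endpoints).
385 = 7 × 55, so the span is exactly 55 full weeks.
Each full week contributes 5 weekdays (Mon–Fri): 55 × 5 = 275.
Total: 275.
Holidays: 2011-11-17 (Thu); 2012-03-17 (Sat); 2012-04-25 (Wed); 2012-08-16 (Thu); 2012-09-15 (Sat); 2012-09-17 (Mon); 2012-09-26 (Wed); 2012-10-23 (Tue).
6 of the 8 holidays fall on weekdays; the rest are weekends and were already excluded.
Business days: 275 − 6 = 269.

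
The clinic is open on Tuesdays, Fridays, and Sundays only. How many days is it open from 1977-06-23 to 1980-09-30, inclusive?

1977-06-23 is a Thursday.
From 1977-06-23 to 1980-09-30 is 1196 days inclusive.
1196 = 7 × 170 + 6, so there are 170 full weeks plus 6 extra days.
Each full week contributes 3 days from the set (Tue, Fri, Sun): 170 × 3 = 510.
The 6 extra days are Thursday, Friday, Saturday, Sunday, Monday, Tuesday — 3 of them qualify.
Total: 510 + 3 = 513.

513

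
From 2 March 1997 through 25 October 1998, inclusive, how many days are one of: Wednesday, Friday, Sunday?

2 March 1997 is a Sunday.
The range spans 603 days (inclusive of both endpoints).
603 = 7 × 86 + 1, so there are 86 full weeks plus 1 extra day.
Each full week contributes 3 days from the set (Wed, Fri, Sun): 86 × 3 = 258.
The 1 extra day is Sunday — 1 of them qualifies.
Total: 258 + 1 = 259.

259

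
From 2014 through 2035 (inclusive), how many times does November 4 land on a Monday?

Day of week of November 4 in each year:
2014: Tue, 2015: Wed, 2016: Fri, 2017: Sat, 2018: Sun, 2019: Mon ✓, 2020: Wed, 2021: Thu, 2022: Fri, 2023: Sat, 2024: Mon ✓, 2025: Tue, 2026: Wed, 2027: Thu, 2028: Sat, 2029: Sun, 2030: Mon ✓, 2031: Tue, 2032: Thu, 2033: Fri, 2034: Sat, 2035: Sun
Mondays: 2019, 2024, 2030.

3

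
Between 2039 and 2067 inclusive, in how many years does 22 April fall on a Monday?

Day of week of April 22 in each year:
2039: Fri, 2040: Sun, 2041: Mon ✓, 2042: Tue, 2043: Wed, 2044: Fri, 2045: Sat, 2046: Sun, 2047: Mon ✓, 2048: Wed, 2049: Thu, 2050: Fri, 2051: Sat, 2052: Mon ✓, 2053: Tue, 2054: Wed, 2055: Thu, 2056: Sat, 2057: Sun, 2058: Mon ✓, 2059: Tue, 2060: Thu, 2061: Fri, 2062: Sat, 2063: Sun, 2064: Tue, 2065: Wed, 2066: Thu, 2067: Fri
Mondays: 2041, 2047, 2052, 2058.

4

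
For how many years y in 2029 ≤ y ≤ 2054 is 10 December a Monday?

4

Day of week of December 10 in each year:
2029: Mon ✓, 2030: Tue, 2031: Wed, 2032: Fri, 2033: Sat, 2034: Sun, 2035: Mon ✓, 2036: Wed, 2037: Thu, 2038: Fri, 2039: Sat, 2040: Mon ✓, 2041: Tue, 2042: Wed, 2043: Thu, 2044: Sat, 2045: Sun, 2046: Mon ✓, 2047: Tue, 2048: Thu, 2049: Fri, 2050: Sat, 2051: Sun, 2052: Tue, 2053: Wed, 2054: Thu
Mondays: 2029, 2035, 2040, 2046.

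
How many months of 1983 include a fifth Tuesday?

4

A month has five Tuesdays exactly when Tuesday falls within its first (length − 28) days.
Jan: 31 days, starts Sat → 5 of Sat, Sun, Mon
Feb: 28 days, starts Tue → 5 of (none)
Mar: 31 days, starts Tue → 5 of Tue, Wed, Thu ✓
Apr: 30 days, starts Fri → 5 of Fri, Sat
May: 31 days, starts Sun → 5 of Sun, Mon, Tue ✓
Jun: 30 days, starts Wed → 5 of Wed, Thu
Jul: 31 days, starts Fri → 5 of Fri, Sat, Sun
Aug: 31 days, starts Mon → 5 of Mon, Tue, Wed ✓
Sep: 30 days, starts Thu → 5 of Thu, Fri
Oct: 31 days, starts Sat → 5 of Sat, Sun, Mon
Nov: 30 days, starts Tue → 5 of Tue, Wed ✓
Dec: 31 days, starts Thu → 5 of Thu, Fri, Sat
Months with five Tuesdays: Mar, May, Aug, Nov.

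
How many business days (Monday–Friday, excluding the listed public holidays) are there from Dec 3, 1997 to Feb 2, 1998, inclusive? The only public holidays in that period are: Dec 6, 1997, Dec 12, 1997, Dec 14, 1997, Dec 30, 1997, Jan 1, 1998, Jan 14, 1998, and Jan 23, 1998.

39 business days

Dec 3, 1997 is a Wednesday.
The range spans 62 days (inclusive of both endpoints).
62 = 7 × 8 + 6, so there are 8 full weeks plus 6 extra days.
Each full week contributes 5 weekdays (Mon–Fri): 8 × 5 = 40.
The 6 extra days are Wednesday, Thursday, Friday, Saturday, Sunday, Monday — 4 of them qualify.
Total: 40 + 4 = 44.
Holidays: Dec 6, 1997 (Sat); Dec 12, 1997 (Fri); Dec 14, 1997 (Sun); Dec 30, 1997 (Tue); Jan 1, 1998 (Thu); Jan 14, 1998 (Wed); Jan 23, 1998 (Fri).
5 of the 7 holidays fall on weekdays; the rest are weekends and were already excluded.
Business days: 44 − 5 = 39.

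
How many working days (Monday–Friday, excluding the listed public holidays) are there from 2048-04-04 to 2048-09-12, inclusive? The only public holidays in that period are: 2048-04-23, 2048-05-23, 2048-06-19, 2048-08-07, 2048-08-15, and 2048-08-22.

2048-04-04 is a Saturday.
The range spans 162 days (inclusive of both endpoints).
162 = 7 × 23 + 1, so there are 23 full weeks plus 1 extra day.
Each full week contributes 5 weekdays (Mon–Fri): 23 × 5 = 115.
The 1 extra day is Sat — none qualify.
Total: 115 + 0 = 115.
Holidays: 2048-04-23 (Thu); 2048-05-23 (Sat); 2048-06-19 (Fri); 2048-08-07 (Fri); 2048-08-15 (Sat); 2048-08-22 (Sat).
3 of the 6 holidays fall on weekdays; the rest are weekends and were already excluded.
Business days: 115 − 3 = 112.

112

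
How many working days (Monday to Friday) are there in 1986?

1 January 1986 is a Wednesday.
That's 365 days from start to end, counting both.
365 = 7 × 52 + 1, so there are 52 full weeks plus 1 extra day.
Each full week contributes 5 weekdays (Mon–Fri): 52 × 5 = 260.
The 1 extra day is Wed — 1 of them qualifies.
Total: 260 + 1 = 261.

261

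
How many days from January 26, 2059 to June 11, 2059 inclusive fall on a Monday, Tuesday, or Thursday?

59

January 26, 2059 is a Sunday.
The range spans 137 days (inclusive of both endpoints).
137 = 7 × 19 + 4, so there are 19 full weeks plus 4 extra days.
Each full week contributes 3 days from the set (Mon, Tue, Thu): 19 × 3 = 57.
The 4 extra days are Sun, Mon, Tue, Wed — 2 of them qualify.
Total: 57 + 2 = 59.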